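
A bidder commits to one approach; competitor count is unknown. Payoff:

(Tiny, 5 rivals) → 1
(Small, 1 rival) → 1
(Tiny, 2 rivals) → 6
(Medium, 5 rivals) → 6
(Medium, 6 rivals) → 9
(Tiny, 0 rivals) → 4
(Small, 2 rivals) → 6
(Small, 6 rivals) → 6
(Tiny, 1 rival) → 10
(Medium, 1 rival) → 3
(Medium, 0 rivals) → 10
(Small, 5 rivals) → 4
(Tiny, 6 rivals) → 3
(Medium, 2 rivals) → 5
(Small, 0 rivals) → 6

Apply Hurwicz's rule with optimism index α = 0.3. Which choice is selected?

Tiny: 0.3·10 + 0.7·1 = 3.7
Small: 0.3·6 + 0.7·1 = 2.5
Medium: 0.3·10 + 0.7·3 = 5.1
Highest Hurwicz score = 5.1 → Medium.

Medium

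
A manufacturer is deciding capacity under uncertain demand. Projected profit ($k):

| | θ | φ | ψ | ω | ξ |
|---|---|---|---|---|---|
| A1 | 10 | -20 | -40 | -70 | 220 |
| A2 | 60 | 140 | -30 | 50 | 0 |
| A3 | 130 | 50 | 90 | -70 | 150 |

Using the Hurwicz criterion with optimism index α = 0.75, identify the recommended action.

A1: 0.75·220 + 0.25·(-70) = 147.5
A2: 0.75·140 + 0.25·(-30) = 97.5
A3: 0.75·150 + 0.25·(-70) = 95
Highest Hurwicz score = 147.5 → A1.

A1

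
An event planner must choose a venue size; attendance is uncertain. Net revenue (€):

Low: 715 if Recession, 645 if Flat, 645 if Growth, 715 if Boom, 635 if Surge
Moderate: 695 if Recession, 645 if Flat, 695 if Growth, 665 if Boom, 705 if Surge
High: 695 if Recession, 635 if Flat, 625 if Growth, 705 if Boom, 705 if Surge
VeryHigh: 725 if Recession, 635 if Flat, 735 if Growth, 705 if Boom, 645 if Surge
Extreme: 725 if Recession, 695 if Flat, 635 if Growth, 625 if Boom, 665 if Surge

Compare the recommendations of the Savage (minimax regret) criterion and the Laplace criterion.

Column bests: Recession=725, Flat=695, Growth=735, Boom=715, Surge=705.
Low regrets: 10, 50, 90, 0, 70 → max 90
Moderate regrets: 30, 50, 40, 50, 0 → max 50
High regrets: 30, 60, 110, 10, 0 → max 110
VeryHigh regrets: 0, 60, 0, 10, 60 → max 60
Extreme regrets: 0, 0, 100, 90, 40 → max 100
Smallest max regret = 50 → Moderate.
Row averages: Low=671, Moderate=681, High=673, VeryHigh=689, Extreme=669
Highest average = 689 → VeryHigh.

minimax regret → Moderate; laplace → VeryHigh (disagree)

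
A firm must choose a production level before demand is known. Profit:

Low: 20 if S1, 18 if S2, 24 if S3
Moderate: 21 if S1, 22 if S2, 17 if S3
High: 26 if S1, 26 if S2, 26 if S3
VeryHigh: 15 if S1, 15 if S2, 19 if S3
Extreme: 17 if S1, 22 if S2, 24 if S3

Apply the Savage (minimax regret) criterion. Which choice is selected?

Column bests: S1=26, S2=26, S3=26.
Low regrets: 6, 8, 2 → max 8
Moderate regrets: 5, 4, 9 → max 9
High regrets: 0, 0, 0 → max 0
VeryHigh regrets: 11, 11, 7 → max 11
Extreme regrets: 9, 4, 2 → max 9
Smallest max regret = 0 → High.

High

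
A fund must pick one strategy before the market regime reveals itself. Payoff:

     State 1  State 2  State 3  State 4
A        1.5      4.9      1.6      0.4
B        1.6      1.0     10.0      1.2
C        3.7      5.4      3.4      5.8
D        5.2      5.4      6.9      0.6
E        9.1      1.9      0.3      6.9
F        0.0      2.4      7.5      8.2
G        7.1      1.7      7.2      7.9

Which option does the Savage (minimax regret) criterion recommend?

G

Column bests: State 1=9.1, State 2=5.4, State 3=10.0, State 4=8.2.
A regrets: 7.6, 0.5, 8.4, 7.8 → max 8.4
B regrets: 7.5, 4.4, 0.0, 7.0 → max 7.5
C regrets: 5.4, 0.0, 6.6, 2.4 → max 6.6
D regrets: 3.9, 0.0, 3.1, 7.6 → max 7.6
E regrets: 0.0, 3.5, 9.7, 1.3 → max 9.7
F regrets: 9.1, 3.0, 2.5, 0.0 → max 9.1
G regrets: 2.0, 3.7, 2.8, 0.3 → max 3.7
Smallest max regret = 3.7 → G.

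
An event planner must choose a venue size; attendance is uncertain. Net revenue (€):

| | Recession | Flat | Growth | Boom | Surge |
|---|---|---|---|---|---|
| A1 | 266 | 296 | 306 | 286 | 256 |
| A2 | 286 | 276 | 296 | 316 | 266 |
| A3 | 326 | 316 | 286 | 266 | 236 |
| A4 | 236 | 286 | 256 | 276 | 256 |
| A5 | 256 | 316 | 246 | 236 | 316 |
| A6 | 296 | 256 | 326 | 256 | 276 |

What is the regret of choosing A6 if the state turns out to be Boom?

60

Best payoff under Boom is 316.
Regret = 316 − 256 = 60.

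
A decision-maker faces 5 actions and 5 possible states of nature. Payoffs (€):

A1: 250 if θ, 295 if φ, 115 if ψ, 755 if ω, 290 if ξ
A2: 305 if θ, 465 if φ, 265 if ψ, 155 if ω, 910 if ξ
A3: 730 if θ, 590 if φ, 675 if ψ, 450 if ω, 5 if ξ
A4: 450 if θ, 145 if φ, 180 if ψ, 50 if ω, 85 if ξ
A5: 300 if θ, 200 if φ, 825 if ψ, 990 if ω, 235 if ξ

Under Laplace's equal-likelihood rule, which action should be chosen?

Row averages: A1=341, A2=420, A3=490, A4=182, A5=510
Highest average = 510 → A5.

A5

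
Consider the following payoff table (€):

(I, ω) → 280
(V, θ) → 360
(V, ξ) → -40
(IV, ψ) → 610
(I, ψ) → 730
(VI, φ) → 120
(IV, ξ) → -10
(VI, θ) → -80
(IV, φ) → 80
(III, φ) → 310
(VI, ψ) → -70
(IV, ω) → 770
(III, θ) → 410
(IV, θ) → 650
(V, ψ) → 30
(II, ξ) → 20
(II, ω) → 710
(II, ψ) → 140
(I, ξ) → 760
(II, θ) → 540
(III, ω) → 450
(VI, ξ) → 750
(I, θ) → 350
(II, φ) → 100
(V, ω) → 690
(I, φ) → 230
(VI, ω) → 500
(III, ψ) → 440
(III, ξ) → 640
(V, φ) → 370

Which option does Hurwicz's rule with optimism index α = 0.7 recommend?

I: 0.7·760 + 0.3·230 = 601
II: 0.7·710 + 0.3·20 = 503
III: 0.7·640 + 0.3·310 = 541
IV: 0.7·770 + 0.3·(-10) = 536
V: 0.7·690 + 0.3·(-40) = 471
VI: 0.7·750 + 0.3·(-80) = 501
Highest Hurwicz score = 601 → I.

I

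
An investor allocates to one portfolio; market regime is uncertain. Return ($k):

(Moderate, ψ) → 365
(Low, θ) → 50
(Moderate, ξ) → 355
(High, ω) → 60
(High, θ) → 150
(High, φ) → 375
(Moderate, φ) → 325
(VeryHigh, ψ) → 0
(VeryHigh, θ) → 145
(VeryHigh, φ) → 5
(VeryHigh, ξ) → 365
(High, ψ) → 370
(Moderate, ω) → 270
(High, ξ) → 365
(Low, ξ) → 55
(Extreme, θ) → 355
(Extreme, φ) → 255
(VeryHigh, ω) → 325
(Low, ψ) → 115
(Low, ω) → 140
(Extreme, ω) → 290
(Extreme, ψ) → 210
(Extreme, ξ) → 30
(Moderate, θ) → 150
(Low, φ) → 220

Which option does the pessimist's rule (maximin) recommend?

Row minima: Low=50, Moderate=150, High=60, VeryHigh=0, Extreme=30
Best worst-case = 150 → Moderate.

Moderate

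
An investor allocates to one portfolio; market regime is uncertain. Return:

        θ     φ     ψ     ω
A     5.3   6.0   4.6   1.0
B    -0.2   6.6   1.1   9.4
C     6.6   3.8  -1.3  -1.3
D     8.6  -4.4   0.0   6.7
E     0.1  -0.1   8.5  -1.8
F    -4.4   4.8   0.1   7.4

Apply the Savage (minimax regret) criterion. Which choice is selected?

Column bests: θ=8.6, φ=6.6, ψ=8.5, ω=9.4.
A regrets: 3.3, 0.6, 3.9, 8.4 → max 8.4
B regrets: 8.8, 0.0, 7.4, 0.0 → max 8.8
C regrets: 2.0, 2.8, 9.8, 10.7 → max 10.7
D regrets: 0.0, 11.0, 8.5, 2.7 → max 11.0
E regrets: 8.5, 6.7, 0.0, 11.2 → max 11.2
F regrets: 13.0, 1.8, 8.4, 2.0 → max 13.0
Smallest max regret = 8.4 → A.

A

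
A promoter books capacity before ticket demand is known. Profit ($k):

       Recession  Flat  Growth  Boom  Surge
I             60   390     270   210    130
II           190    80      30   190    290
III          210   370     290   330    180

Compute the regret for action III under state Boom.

Best payoff under Boom is 330.
Regret = 330 − 330 = 0.

0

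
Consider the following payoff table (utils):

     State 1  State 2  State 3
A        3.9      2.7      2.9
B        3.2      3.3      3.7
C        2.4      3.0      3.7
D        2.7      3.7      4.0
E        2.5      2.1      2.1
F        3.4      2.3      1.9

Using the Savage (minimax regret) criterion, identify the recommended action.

B

Column bests: State 1=3.9, State 2=3.7, State 3=4.0.
A regrets: 0.0, 1.0, 1.1 → max 1.1
B regrets: 0.7, 0.4, 0.3 → max 0.7
C regrets: 1.5, 0.7, 0.3 → max 1.5
D regrets: 1.2, 0.0, 0.0 → max 1.2
E regrets: 1.4, 1.6, 1.9 → max 1.9
F regrets: 0.5, 1.4, 2.1 → max 2.1
Smallest max regret = 0.7 → B.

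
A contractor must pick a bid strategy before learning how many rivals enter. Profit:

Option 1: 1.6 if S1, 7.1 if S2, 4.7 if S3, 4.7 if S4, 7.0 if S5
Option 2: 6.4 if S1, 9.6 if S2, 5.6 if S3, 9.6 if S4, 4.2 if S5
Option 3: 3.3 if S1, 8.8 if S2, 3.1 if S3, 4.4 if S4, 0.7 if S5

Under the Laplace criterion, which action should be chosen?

Option 2

Row averages: Option 1=5.02, Option 2=7.08, Option 3=4.06
Highest average = 7.08 → Option 2.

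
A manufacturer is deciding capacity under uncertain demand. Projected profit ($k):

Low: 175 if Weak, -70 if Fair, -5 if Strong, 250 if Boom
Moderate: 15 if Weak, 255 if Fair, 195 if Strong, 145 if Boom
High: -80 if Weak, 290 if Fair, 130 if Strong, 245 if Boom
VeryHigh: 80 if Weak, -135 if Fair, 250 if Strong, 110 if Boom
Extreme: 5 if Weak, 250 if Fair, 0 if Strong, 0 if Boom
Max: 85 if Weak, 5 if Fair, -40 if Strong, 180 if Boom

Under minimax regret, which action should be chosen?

Moderate

Column bests: Weak=175, Fair=290, Strong=250, Boom=250.
Low regrets: 0, 360, 255, 0 → max 360
Moderate regrets: 160, 35, 55, 105 → max 160
High regrets: 255, 0, 120, 5 → max 255
VeryHigh regrets: 95, 425, 0, 140 → max 425
Extreme regrets: 170, 40, 250, 250 → max 250
Max regrets: 90, 285, 290, 70 → max 290
Smallest max regret = 160 → Moderate.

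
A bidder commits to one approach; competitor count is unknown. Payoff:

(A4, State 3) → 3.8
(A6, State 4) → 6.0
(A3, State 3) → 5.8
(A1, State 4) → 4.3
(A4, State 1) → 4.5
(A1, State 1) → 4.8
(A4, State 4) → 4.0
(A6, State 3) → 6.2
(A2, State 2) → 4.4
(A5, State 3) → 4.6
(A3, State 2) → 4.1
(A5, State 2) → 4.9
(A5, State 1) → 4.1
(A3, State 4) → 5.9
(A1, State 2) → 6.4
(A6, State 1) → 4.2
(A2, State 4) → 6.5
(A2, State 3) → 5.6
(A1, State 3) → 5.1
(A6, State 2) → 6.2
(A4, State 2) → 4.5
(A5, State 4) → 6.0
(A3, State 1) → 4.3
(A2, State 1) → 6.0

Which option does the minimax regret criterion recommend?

Column bests: State 1=6.0, State 2=6.4, State 3=6.2, State 4=6.5.
A1 regrets: 1.2, 0.0, 1.1, 2.2 → max 2.2
A2 regrets: 0.0, 2.0, 0.6, 0.0 → max 2.0
A3 regrets: 1.7, 2.3, 0.4, 0.6 → max 2.3
A4 regrets: 1.5, 1.9, 2.4, 2.5 → max 2.5
A5 regrets: 1.9, 1.5, 1.6, 0.5 → max 1.9
A6 regrets: 1.8, 0.2, 0.0, 0.5 → max 1.8
Smallest max regret = 1.8 → A6.

A6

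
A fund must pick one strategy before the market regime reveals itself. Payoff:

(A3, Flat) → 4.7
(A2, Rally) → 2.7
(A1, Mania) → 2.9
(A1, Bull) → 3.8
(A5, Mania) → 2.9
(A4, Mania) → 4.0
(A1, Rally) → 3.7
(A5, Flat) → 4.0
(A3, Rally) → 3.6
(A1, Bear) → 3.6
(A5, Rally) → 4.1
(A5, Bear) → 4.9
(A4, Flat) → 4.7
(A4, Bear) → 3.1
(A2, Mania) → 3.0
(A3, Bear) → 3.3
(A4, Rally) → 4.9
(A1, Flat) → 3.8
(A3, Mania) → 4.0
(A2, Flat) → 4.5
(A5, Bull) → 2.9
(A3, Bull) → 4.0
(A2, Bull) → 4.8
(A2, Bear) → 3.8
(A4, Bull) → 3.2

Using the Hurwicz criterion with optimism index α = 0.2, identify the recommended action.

A3

A1: 0.2·3.8 + 0.8·2.9 = 3.08
A2: 0.2·4.8 + 0.8·2.7 = 3.12
A3: 0.2·4.7 + 0.8·3.3 = 3.58
A4: 0.2·4.9 + 0.8·3.1 = 3.46
A5: 0.2·4.9 + 0.8·2.9 = 3.3
Highest Hurwicz score = 3.58 → A3.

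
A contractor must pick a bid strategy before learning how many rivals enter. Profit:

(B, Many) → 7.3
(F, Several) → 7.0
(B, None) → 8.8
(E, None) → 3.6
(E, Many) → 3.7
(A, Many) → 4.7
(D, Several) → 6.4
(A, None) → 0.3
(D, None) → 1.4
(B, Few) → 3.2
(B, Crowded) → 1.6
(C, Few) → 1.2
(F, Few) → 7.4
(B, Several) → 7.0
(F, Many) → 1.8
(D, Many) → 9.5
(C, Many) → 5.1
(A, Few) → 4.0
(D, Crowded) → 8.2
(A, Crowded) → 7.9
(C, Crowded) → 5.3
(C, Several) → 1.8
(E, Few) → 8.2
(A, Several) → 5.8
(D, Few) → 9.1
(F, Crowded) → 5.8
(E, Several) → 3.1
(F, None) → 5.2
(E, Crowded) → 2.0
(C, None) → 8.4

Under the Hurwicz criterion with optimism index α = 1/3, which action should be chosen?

A: 1/3·7.9 + 2/3·0.3 = 17/6
B: 1/3·8.8 + 2/3·1.6 = 4
C: 1/3·8.4 + 2/3·1.2 = 3.6
D: 1/3·9.5 + 2/3·1.4 = 4.1
E: 1/3·8.2 + 2/3·2.0 = 61/15
F: 1/3·7.4 + 2/3·1.8 = 11/3
Highest Hurwicz score = 4.1 → D.

D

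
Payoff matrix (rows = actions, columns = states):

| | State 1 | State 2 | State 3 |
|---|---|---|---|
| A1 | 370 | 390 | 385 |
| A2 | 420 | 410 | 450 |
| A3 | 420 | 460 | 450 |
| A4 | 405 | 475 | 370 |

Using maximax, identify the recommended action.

Row maxima: A1=390, A2=450, A3=460, A4=475
Best best-case = 475 → A4.

A4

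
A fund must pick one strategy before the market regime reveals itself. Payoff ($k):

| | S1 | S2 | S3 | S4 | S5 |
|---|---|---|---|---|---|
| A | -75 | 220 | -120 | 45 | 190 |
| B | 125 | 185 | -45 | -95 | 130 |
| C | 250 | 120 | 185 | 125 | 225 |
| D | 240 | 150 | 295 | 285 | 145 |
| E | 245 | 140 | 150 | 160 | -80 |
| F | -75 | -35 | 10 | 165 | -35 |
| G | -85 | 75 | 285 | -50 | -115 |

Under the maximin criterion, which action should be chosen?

D

Row minima: A=-120, B=-95, C=120, D=145, E=-80, F=-75, G=-115
Best worst-case = 145 → D.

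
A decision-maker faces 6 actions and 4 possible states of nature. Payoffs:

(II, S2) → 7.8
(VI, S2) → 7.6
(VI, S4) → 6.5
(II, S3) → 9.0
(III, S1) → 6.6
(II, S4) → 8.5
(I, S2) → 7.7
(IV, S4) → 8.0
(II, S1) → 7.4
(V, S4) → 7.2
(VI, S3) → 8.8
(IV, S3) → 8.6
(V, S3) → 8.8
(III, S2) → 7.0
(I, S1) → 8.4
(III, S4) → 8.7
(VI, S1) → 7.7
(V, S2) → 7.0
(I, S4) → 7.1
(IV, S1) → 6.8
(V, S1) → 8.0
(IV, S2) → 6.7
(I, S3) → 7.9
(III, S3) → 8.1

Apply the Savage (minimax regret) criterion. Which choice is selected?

Column bests: S1=8.4, S2=7.8, S3=9.0, S4=8.7.
I regrets: 0.0, 0.1, 1.1, 1.6 → max 1.6
II regrets: 1.0, 0.0, 0.0, 0.2 → max 1.0
III regrets: 1.8, 0.8, 0.9, 0.0 → max 1.8
IV regrets: 1.6, 1.1, 0.4, 0.7 → max 1.6
V regrets: 0.4, 0.8, 0.2, 1.5 → max 1.5
VI regrets: 0.7, 0.2, 0.2, 2.2 → max 2.2
Smallest max regret = 1.0 → II.

II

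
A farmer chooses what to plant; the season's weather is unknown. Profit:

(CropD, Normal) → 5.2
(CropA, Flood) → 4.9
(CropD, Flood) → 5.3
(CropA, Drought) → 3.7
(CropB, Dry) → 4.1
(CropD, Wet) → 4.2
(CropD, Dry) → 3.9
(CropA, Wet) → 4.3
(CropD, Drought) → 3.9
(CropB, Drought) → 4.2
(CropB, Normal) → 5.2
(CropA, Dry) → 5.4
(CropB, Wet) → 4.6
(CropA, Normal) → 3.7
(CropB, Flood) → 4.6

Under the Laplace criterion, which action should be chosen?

Row averages: CropA=4.4, CropD=4.5, CropB=4.54
Highest average = 4.54 → CropB.

CropB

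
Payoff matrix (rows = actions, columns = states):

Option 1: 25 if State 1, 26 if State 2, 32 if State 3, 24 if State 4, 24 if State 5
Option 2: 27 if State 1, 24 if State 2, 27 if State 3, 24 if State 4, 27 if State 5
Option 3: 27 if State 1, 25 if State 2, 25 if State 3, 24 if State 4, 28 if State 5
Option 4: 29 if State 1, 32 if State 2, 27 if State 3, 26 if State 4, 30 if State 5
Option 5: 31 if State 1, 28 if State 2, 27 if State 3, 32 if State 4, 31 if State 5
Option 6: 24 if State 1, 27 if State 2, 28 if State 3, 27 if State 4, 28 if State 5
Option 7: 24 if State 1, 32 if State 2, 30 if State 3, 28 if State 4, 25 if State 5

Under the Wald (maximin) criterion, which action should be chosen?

Option 5

Row minima: Option 1=24, Option 2=24, Option 3=24, Option 4=26, Option 5=27, Option 6=24, Option 7=24
Best worst-case = 27 → Option 5.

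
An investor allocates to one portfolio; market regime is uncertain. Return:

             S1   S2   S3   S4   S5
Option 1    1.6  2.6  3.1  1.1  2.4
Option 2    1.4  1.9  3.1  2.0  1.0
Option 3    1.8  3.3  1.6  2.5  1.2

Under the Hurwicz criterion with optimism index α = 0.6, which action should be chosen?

Option 1: 0.6·3.1 + 0.4·1.1 = 2.3
Option 2: 0.6·3.1 + 0.4·1.0 = 2.26
Option 3: 0.6·3.3 + 0.4·1.2 = 2.46
Highest Hurwicz score = 2.46 → Option 3.

Option 3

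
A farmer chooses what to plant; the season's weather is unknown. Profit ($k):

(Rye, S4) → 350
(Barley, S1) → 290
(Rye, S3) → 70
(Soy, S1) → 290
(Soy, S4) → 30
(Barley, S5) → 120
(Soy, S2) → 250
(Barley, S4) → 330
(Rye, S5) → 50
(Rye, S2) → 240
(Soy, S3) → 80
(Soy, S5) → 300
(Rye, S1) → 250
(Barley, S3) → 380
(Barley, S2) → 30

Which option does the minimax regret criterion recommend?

Barley

Column bests: S1=290, S2=250, S3=380, S4=350, S5=300.
Rye regrets: 40, 10, 310, 0, 250 → max 310
Soy regrets: 0, 0, 300, 320, 0 → max 320
Barley regrets: 0, 220, 0, 20, 180 → max 220
Smallest max regret = 220 → Barley.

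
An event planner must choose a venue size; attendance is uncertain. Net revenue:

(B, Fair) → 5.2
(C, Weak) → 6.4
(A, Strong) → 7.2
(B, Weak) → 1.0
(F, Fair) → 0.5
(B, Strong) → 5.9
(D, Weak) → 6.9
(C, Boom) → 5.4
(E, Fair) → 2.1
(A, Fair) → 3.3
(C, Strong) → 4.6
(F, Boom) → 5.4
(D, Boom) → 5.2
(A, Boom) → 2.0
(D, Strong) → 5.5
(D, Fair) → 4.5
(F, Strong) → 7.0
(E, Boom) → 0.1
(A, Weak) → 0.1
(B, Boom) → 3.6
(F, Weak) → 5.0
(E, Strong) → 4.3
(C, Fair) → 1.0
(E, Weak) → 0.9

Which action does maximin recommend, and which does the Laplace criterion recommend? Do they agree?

maximin → D; laplace → D (agree)

Row minima: A=0.1, B=1.0, C=1.0, D=4.5, E=0.1, F=0.5
Best worst-case = 4.5 → D.
Row averages: A=3.15, B=3.925, C=4.35, D=5.525, E=1.85, F=4.475
Highest average = 5.525 → D.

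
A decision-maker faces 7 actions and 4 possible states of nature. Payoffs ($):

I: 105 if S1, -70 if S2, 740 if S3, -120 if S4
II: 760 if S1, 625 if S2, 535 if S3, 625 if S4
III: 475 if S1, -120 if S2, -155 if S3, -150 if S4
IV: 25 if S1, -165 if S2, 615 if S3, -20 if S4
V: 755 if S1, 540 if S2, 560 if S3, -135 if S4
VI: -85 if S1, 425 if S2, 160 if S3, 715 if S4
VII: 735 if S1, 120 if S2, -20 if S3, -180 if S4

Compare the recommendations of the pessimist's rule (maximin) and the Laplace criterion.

maximin → II; laplace → II (agree)

Row minima: I=-120, II=535, III=-155, IV=-165, V=-135, VI=-85, VII=-180
Best worst-case = 535 → II.
Row averages: I=163.75, II=636.25, III=12.5, IV=113.75, V=430, VI=303.75, VII=163.75
Highest average = 636.25 → II.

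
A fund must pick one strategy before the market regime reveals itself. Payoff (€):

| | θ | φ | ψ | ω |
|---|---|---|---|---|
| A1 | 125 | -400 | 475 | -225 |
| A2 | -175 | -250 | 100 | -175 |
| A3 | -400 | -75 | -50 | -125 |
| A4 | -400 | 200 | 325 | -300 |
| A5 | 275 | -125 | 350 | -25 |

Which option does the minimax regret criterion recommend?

Column bests: θ=275, φ=200, ψ=475, ω=-25.
A1 regrets: 150, 600, 0, 200 → max 600
A2 regrets: 450, 450, 375, 150 → max 450
A3 regrets: 675, 275, 525, 100 → max 675
A4 regrets: 675, 0, 150, 275 → max 675
A5 regrets: 0, 325, 125, 0 → max 325
Smallest max regret = 325 → A5.

A5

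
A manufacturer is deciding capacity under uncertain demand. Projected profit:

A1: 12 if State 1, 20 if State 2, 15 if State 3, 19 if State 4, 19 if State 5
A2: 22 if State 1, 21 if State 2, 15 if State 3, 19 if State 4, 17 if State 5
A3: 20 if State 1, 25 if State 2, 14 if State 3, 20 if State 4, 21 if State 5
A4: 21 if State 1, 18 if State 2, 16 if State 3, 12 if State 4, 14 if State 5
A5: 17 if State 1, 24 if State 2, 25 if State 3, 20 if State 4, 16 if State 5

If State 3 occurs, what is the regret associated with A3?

11

Best payoff under State 3 is 25.
Regret = 25 − 14 = 11.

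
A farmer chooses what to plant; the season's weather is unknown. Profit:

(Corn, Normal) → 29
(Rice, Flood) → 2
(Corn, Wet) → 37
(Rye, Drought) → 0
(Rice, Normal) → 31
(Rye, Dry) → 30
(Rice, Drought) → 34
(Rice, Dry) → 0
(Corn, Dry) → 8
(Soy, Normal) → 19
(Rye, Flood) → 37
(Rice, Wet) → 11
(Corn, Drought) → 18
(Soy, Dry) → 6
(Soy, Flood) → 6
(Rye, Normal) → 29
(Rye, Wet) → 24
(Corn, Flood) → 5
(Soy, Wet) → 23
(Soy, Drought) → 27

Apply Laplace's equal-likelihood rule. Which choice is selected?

Rye

Row averages: Rice=15.6, Rye=24, Corn=19.4, Soy=16.2
Highest average = 24 → Rye.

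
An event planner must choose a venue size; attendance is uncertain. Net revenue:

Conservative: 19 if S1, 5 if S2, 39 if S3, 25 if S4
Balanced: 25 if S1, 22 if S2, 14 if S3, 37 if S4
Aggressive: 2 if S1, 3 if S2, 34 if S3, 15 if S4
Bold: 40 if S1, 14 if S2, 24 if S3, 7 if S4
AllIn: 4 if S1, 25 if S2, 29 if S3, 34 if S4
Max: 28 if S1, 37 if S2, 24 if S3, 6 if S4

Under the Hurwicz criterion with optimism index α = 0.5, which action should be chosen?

Conservative: 0.5·39 + 0.5·5 = 22
Balanced: 0.5·37 + 0.5·14 = 25.5
Aggressive: 0.5·34 + 0.5·2 = 18
Bold: 0.5·40 + 0.5·7 = 23.5
AllIn: 0.5·34 + 0.5·4 = 19
Max: 0.5·37 + 0.5·6 = 21.5
Highest Hurwicz score = 25.5 → Balanced.

Balanced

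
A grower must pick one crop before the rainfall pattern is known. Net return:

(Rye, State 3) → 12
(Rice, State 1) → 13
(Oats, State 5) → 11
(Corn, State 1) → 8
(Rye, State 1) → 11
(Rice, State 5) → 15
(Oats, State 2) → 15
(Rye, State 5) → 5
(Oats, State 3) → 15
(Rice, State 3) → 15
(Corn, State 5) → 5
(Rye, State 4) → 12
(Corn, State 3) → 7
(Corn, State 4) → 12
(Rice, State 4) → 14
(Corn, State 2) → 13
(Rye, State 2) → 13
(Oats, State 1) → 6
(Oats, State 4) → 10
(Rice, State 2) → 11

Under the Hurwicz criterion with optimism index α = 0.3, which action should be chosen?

Corn: 0.3·13 + 0.7·5 = 7.4
Rye: 0.3·13 + 0.7·5 = 7.4
Oats: 0.3·15 + 0.7·6 = 8.7
Rice: 0.3·15 + 0.7·11 = 12.2
Highest Hurwicz score = 12.2 → Rice.

Rice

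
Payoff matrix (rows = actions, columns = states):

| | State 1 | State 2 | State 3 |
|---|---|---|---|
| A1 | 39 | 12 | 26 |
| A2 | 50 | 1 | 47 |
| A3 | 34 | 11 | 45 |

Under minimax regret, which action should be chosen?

A2

Column bests: State 1=50, State 2=12, State 3=47.
A1 regrets: 11, 0, 21 → max 21
A2 regrets: 0, 11, 0 → max 11
A3 regrets: 16, 1, 2 → max 16
Smallest max regret = 11 → A2.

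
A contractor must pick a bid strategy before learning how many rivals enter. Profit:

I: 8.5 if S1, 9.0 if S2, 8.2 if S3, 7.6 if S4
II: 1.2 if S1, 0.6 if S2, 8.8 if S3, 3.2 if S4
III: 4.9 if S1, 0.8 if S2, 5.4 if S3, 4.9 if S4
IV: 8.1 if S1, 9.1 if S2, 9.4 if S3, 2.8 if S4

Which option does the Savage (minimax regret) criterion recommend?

I

Column bests: S1=8.5, S2=9.1, S3=9.4, S4=7.6.
I regrets: 0.0, 0.1, 1.2, 0.0 → max 1.2
II regrets: 7.3, 8.5, 0.6, 4.4 → max 8.5
III regrets: 3.6, 8.3, 4.0, 2.7 → max 8.3
IV regrets: 0.4, 0.0, 0.0, 4.8 → max 4.8
Smallest max regret = 1.2 → I.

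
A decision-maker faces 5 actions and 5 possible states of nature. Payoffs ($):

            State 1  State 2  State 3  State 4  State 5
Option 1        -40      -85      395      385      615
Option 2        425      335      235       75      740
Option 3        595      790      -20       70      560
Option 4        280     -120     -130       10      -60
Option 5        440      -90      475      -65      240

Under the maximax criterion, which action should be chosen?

Row maxima: Option 1=615, Option 2=740, Option 3=790, Option 4=280, Option 5=475
Best best-case = 790 → Option 3.

Option 3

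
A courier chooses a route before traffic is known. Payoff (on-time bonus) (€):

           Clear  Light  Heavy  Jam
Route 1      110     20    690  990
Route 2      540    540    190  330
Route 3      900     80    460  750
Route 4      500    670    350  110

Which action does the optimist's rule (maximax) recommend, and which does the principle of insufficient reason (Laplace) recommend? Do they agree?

maximax → Route 1; laplace → Route 3 (disagree)

Row maxima: Route 1=990, Route 2=540, Route 3=900, Route 4=670
Best best-case = 990 → Route 1.
Row averages: Route 1=452.5, Route 2=400, Route 3=547.5, Route 4=407.5
Highest average = 547.5 → Route 3.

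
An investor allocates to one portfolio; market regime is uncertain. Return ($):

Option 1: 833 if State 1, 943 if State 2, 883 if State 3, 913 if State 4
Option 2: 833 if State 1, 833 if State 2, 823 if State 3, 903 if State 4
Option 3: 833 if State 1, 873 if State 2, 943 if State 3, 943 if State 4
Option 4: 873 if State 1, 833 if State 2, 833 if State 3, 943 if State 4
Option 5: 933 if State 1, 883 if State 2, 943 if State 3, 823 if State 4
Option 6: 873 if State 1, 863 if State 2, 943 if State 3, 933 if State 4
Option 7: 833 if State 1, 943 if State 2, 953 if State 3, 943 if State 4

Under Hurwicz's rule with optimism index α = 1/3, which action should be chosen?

Option 6

Option 1: 1/3·943 + 2/3·833 = 2609/3
Option 2: 1/3·903 + 2/3·823 = 2549/3
Option 3: 1/3·943 + 2/3·833 = 2609/3
Option 4: 1/3·943 + 2/3·833 = 2609/3
Option 5: 1/3·943 + 2/3·823 = 863
Option 6: 1/3·943 + 2/3·863 = 2669/3
Option 7: 1/3·953 + 2/3·833 = 873
Highest Hurwicz score = 2669/3 → Option 6.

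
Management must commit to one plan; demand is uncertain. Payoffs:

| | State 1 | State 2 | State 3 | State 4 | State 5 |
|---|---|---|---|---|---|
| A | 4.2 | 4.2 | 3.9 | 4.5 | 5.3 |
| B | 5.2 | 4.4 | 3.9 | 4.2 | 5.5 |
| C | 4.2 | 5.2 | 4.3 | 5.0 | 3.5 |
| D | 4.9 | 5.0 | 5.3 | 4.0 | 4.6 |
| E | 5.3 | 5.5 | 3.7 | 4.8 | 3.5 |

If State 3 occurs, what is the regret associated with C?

1.0

Best payoff under State 3 is 5.3.
Regret = 5.3 − 4.3 = 1.0.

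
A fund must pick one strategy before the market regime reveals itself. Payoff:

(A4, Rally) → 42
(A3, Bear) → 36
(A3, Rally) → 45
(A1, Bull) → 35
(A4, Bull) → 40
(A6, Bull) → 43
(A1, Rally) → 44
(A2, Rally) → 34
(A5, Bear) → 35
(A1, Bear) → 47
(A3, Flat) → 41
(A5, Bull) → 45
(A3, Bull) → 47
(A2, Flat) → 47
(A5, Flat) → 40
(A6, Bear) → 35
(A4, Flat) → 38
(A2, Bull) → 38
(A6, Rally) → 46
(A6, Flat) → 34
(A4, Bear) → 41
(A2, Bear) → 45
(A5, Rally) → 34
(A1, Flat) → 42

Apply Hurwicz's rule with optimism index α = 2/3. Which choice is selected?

A3

A1: 2/3·47 + 1/3·35 = 43
A2: 2/3·47 + 1/3·34 = 128/3
A3: 2/3·47 + 1/3·36 = 130/3
A4: 2/3·42 + 1/3·38 = 122/3
A5: 2/3·45 + 1/3·34 = 124/3
A6: 2/3·46 + 1/3·34 = 42
Highest Hurwicz score = 130/3 → A3.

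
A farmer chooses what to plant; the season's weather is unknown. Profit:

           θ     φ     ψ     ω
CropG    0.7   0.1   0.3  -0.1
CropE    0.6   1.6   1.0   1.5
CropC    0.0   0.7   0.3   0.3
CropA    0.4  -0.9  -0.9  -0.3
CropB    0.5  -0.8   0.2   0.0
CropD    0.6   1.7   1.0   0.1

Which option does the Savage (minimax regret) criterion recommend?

Column bests: θ=0.7, φ=1.7, ψ=1.0, ω=1.5.
CropG regrets: 0.0, 1.6, 0.7, 1.6 → max 1.6
CropE regrets: 0.1, 0.1, 0.0, 0.0 → max 0.1
CropC regrets: 0.7, 1.0, 0.7, 1.2 → max 1.2
CropA regrets: 0.3, 2.6, 1.9, 1.8 → max 2.6
CropB regrets: 0.2, 2.5, 0.8, 1.5 → max 2.5
CropD regrets: 0.1, 0.0, 0.0, 1.4 → max 1.4
Smallest max regret = 0.1 → CropE.

CropE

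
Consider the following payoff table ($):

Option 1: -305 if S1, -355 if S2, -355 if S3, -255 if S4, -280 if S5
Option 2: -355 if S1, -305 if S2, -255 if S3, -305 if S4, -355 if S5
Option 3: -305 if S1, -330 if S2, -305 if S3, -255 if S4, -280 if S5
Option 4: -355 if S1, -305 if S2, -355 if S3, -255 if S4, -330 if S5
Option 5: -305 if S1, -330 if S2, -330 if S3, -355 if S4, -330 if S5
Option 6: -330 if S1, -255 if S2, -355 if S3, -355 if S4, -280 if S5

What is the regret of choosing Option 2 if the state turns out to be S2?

Best payoff under S2 is -255.
Regret = -255 − (-305) = 50.

50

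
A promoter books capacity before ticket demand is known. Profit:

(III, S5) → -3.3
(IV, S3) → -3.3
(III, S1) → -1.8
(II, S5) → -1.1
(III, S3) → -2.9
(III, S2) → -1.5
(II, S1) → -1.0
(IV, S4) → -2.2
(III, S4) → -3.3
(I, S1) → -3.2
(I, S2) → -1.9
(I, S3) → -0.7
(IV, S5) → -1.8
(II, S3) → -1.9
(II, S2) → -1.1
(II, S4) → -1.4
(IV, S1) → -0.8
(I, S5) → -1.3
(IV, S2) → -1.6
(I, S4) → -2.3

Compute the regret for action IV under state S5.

0.7

Best payoff under S5 is -1.1.
Regret = -1.1 − (-1.8) = 0.7.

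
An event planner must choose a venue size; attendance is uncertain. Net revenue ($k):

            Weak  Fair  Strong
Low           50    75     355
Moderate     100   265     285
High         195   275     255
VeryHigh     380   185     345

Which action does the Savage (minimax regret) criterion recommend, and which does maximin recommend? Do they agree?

Column bests: Weak=380, Fair=275, Strong=355.
Low regrets: 330, 200, 0 → max 330
Moderate regrets: 280, 10, 70 → max 280
High regrets: 185, 0, 100 → max 185
VeryHigh regrets: 0, 90, 10 → max 90
Smallest max regret = 90 → VeryHigh.
Row minima: Low=50, Moderate=100, High=195, VeryHigh=185
Best worst-case = 195 → High.

minimax regret → VeryHigh; maximin → High (disagree)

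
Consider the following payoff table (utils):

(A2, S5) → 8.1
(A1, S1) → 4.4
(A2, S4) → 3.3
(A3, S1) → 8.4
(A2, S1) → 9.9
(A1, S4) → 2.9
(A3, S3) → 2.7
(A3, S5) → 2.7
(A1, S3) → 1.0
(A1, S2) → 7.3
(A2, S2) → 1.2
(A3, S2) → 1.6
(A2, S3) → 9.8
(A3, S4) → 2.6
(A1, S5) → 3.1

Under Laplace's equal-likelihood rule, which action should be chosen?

A2

Row averages: A1=3.74, A2=6.46, A3=3.6
Highest average = 6.46 → A2.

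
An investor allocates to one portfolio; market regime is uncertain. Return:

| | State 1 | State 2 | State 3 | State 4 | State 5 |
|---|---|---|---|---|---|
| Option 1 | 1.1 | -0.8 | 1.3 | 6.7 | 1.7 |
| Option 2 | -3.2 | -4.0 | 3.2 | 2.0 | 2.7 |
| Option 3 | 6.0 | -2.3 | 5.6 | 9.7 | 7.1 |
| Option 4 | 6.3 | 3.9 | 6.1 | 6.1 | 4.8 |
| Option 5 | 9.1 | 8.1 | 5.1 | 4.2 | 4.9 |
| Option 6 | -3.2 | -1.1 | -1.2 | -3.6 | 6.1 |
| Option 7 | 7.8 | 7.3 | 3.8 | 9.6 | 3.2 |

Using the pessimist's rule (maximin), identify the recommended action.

Row minima: Option 1=-0.8, Option 2=-4.0, Option 3=-2.3, Option 4=3.9, Option 5=4.2, Option 6=-3.6, Option 7=3.2
Best worst-case = 4.2 → Option 5.

Option 5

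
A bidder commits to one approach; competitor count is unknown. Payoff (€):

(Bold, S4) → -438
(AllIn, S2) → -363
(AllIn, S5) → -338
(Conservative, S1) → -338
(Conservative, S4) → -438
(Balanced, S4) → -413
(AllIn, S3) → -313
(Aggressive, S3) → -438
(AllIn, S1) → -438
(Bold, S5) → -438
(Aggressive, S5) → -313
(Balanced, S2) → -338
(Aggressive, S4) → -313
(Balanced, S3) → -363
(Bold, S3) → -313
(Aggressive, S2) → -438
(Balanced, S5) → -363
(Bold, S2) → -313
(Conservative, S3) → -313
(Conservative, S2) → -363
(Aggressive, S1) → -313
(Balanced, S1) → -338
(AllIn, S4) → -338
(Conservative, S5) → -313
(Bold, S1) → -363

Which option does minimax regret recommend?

Column bests: S1=-313, S2=-313, S3=-313, S4=-313, S5=-313.
Conservative regrets: 25, 50, 0, 125, 0 → max 125
Balanced regrets: 25, 25, 50, 100, 50 → max 100
Aggressive regrets: 0, 125, 125, 0, 0 → max 125
Bold regrets: 50, 0, 0, 125, 125 → max 125
AllIn regrets: 125, 50, 0, 25, 25 → max 125
Smallest max regret = 100 → Balanced.

Balanced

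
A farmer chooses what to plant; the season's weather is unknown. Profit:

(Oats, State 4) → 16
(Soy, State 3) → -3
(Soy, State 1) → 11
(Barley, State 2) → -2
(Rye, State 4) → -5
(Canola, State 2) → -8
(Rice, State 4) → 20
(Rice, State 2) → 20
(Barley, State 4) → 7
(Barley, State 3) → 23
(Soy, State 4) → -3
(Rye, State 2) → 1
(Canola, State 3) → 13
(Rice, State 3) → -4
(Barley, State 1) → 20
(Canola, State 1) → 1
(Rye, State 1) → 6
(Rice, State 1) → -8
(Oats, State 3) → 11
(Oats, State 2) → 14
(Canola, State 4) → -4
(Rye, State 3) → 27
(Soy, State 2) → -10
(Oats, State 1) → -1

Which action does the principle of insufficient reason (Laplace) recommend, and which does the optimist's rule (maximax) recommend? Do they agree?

Row averages: Rye=7.25, Barley=12, Soy=-1.25, Canola=0.5, Oats=10, Rice=7
Highest average = 12 → Barley.
Row maxima: Rye=27, Barley=23, Soy=11, Canola=13, Oats=16, Rice=20
Best best-case = 27 → Rye.

laplace → Barley; maximax → Rye (disagree)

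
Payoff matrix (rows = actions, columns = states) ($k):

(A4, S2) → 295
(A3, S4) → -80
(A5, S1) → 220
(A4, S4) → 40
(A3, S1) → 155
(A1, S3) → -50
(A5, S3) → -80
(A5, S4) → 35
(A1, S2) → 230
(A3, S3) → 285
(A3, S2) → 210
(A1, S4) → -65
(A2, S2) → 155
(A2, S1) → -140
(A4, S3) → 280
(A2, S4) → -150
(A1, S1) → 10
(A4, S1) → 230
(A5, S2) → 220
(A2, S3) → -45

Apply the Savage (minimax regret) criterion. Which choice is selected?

Column bests: S1=230, S2=295, S3=285, S4=40.
A1 regrets: 220, 65, 335, 105 → max 335
A2 regrets: 370, 140, 330, 190 → max 370
A3 regrets: 75, 85, 0, 120 → max 120
A4 regrets: 0, 0, 5, 0 → max 5
A5 regrets: 10, 75, 365, 5 → max 365
Smallest max regret = 5 → A4.

A4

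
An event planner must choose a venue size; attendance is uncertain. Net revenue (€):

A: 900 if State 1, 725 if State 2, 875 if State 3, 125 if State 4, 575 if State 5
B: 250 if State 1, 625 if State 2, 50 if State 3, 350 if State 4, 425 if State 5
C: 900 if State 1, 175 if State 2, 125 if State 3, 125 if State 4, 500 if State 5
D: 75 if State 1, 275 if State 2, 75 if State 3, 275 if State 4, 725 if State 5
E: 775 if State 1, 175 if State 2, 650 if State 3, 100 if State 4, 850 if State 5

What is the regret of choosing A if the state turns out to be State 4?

225

Best payoff under State 4 is 350.
Regret = 350 − 125 = 225.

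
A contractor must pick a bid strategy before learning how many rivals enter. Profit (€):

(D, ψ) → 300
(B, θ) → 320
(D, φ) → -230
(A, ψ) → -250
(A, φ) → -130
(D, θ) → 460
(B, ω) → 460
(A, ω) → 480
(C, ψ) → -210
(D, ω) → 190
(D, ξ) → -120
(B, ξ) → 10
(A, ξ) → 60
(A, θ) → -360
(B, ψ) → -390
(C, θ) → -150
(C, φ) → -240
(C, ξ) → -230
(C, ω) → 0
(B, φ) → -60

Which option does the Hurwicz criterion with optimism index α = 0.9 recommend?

A: 0.9·480 + 0.1·(-360) = 396
B: 0.9·460 + 0.1·(-390) = 375
C: 0.9·0 + 0.1·(-240) = -24
D: 0.9·460 + 0.1·(-230) = 391
Highest Hurwicz score = 396 → A.

A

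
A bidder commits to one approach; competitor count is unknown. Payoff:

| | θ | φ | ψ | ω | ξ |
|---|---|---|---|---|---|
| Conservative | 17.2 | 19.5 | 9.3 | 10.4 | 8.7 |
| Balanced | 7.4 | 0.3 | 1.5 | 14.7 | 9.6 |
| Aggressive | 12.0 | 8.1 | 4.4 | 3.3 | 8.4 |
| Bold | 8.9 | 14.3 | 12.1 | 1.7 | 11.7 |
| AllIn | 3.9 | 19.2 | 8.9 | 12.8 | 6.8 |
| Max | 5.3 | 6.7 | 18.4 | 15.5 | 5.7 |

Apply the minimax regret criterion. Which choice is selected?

Conservative

Column bests: θ=17.2, φ=19.5, ψ=18.4, ω=15.5, ξ=11.7.
Conservative regrets: 0.0, 0.0, 9.1, 5.1, 3.0 → max 9.1
Balanced regrets: 9.8, 19.2, 16.9, 0.8, 2.1 → max 19.2
Aggressive regrets: 5.2, 11.4, 14.0, 12.2, 3.3 → max 14.0
Bold regrets: 8.3, 5.2, 6.3, 13.8, 0.0 → max 13.8
AllIn regrets: 13.3, 0.3, 9.5, 2.7, 4.9 → max 13.3
Max regrets: 11.9, 12.8, 0.0, 0.0, 6.0 → max 12.8
Smallest max regret = 9.1 → Conservative.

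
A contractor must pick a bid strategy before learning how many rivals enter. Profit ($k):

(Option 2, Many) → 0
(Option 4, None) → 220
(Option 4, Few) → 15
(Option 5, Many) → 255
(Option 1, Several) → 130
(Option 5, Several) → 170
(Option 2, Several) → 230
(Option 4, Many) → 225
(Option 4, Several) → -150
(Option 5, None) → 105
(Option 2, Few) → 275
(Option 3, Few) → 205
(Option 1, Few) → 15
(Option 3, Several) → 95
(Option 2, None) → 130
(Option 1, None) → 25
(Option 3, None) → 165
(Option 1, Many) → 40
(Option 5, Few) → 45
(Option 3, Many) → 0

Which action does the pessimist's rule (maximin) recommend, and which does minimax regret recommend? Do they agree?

Row minima: Option 1=15, Option 2=0, Option 3=0, Option 4=-150, Option 5=45
Best worst-case = 45 → Option 5.
Column bests: None=220, Few=275, Several=230, Many=255.
Option 1 regrets: 195, 260, 100, 215 → max 260
Option 2 regrets: 90, 0, 0, 255 → max 255
Option 3 regrets: 55, 70, 135, 255 → max 255
Option 4 regrets: 0, 260, 380, 30 → max 380
Option 5 regrets: 115, 230, 60, 0 → max 230
Smallest max regret = 230 → Option 5.

maximin → Option 5; minimax regret → Option 5 (agree)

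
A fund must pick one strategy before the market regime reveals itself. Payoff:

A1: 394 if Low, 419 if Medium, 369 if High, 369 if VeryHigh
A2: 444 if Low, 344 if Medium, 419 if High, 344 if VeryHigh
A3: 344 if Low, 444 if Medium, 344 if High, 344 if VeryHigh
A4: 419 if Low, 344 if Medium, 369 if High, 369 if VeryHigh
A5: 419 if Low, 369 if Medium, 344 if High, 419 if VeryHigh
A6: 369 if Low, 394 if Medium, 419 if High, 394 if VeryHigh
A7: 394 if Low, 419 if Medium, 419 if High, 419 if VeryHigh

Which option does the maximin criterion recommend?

Row minima: A1=369, A2=344, A3=344, A4=344, A5=344, A6=369, A7=394
Best worst-case = 394 → A7.

A7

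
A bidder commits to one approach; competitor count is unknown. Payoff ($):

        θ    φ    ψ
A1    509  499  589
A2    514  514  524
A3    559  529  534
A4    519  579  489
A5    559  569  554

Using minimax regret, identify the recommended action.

Column bests: θ=559, φ=579, ψ=589.
A1 regrets: 50, 80, 0 → max 80
A2 regrets: 45, 65, 65 → max 65
A3 regrets: 0, 50, 55 → max 55
A4 regrets: 40, 0, 100 → max 100
A5 regrets: 0, 10, 35 → max 35
Smallest max regret = 35 → A5.

A5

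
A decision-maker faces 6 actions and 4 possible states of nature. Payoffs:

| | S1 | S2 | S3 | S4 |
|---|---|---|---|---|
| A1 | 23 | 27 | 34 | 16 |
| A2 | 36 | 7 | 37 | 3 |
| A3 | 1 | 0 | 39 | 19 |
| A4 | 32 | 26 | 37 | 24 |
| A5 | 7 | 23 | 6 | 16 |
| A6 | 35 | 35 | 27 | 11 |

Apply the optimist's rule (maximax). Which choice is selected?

A3

Row maxima: A1=34, A2=37, A3=39, A4=37, A5=23, A6=35
Best best-case = 39 → A3.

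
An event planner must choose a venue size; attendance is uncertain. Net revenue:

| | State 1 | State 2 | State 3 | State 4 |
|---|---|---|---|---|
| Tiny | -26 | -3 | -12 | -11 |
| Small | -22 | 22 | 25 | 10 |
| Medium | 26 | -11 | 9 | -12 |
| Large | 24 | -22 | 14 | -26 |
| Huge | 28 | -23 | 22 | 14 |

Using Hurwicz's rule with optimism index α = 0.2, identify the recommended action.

Medium

Tiny: 0.2·(-3) + 0.8·(-26) = -21.4
Small: 0.2·25 + 0.8·(-22) = -12.6
Medium: 0.2·26 + 0.8·(-12) = -4.4
Large: 0.2·24 + 0.8·(-26) = -16
Huge: 0.2·28 + 0.8·(-23) = -12.8
Highest Hurwicz score = -4.4 → Medium.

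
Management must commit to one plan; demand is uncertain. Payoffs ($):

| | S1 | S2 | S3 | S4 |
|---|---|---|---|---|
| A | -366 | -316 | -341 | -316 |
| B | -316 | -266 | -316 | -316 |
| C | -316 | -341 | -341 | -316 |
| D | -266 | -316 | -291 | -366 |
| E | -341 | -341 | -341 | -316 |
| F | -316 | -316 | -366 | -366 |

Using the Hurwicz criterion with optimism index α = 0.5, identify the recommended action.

A: 0.5·(-316) + 0.5·(-366) = -341
B: 0.5·(-266) + 0.5·(-316) = -291
C: 0.5·(-316) + 0.5·(-341) = -328.5
D: 0.5·(-266) + 0.5·(-366) = -316
E: 0.5·(-316) + 0.5·(-341) = -328.5
F: 0.5·(-316) + 0.5·(-366) = -341
Highest Hurwicz score = -291 → B.

B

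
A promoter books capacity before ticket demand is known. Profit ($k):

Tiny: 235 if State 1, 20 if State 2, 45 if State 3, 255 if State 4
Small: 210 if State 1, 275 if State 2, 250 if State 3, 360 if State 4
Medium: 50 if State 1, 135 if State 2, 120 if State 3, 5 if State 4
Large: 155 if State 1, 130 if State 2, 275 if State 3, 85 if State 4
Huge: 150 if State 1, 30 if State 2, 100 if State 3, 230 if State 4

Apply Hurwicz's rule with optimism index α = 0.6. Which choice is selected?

Tiny: 0.6·255 + 0.4·20 = 161
Small: 0.6·360 + 0.4·210 = 300
Medium: 0.6·135 + 0.4·5 = 83
Large: 0.6·275 + 0.4·85 = 199
Huge: 0.6·230 + 0.4·30 = 150
Highest Hurwicz score = 300 → Small.

Small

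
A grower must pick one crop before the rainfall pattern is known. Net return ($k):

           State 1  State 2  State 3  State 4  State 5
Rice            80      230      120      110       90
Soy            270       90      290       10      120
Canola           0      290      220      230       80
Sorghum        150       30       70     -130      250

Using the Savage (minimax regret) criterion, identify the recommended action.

Column bests: State 1=270, State 2=290, State 3=290, State 4=230, State 5=250.
Rice regrets: 190, 60, 170, 120, 160 → max 190
Soy regrets: 0, 200, 0, 220, 130 → max 220
Canola regrets: 270, 0, 70, 0, 170 → max 270
Sorghum regrets: 120, 260, 220, 360, 0 → max 360
Smallest max regret = 190 → Rice.

Rice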